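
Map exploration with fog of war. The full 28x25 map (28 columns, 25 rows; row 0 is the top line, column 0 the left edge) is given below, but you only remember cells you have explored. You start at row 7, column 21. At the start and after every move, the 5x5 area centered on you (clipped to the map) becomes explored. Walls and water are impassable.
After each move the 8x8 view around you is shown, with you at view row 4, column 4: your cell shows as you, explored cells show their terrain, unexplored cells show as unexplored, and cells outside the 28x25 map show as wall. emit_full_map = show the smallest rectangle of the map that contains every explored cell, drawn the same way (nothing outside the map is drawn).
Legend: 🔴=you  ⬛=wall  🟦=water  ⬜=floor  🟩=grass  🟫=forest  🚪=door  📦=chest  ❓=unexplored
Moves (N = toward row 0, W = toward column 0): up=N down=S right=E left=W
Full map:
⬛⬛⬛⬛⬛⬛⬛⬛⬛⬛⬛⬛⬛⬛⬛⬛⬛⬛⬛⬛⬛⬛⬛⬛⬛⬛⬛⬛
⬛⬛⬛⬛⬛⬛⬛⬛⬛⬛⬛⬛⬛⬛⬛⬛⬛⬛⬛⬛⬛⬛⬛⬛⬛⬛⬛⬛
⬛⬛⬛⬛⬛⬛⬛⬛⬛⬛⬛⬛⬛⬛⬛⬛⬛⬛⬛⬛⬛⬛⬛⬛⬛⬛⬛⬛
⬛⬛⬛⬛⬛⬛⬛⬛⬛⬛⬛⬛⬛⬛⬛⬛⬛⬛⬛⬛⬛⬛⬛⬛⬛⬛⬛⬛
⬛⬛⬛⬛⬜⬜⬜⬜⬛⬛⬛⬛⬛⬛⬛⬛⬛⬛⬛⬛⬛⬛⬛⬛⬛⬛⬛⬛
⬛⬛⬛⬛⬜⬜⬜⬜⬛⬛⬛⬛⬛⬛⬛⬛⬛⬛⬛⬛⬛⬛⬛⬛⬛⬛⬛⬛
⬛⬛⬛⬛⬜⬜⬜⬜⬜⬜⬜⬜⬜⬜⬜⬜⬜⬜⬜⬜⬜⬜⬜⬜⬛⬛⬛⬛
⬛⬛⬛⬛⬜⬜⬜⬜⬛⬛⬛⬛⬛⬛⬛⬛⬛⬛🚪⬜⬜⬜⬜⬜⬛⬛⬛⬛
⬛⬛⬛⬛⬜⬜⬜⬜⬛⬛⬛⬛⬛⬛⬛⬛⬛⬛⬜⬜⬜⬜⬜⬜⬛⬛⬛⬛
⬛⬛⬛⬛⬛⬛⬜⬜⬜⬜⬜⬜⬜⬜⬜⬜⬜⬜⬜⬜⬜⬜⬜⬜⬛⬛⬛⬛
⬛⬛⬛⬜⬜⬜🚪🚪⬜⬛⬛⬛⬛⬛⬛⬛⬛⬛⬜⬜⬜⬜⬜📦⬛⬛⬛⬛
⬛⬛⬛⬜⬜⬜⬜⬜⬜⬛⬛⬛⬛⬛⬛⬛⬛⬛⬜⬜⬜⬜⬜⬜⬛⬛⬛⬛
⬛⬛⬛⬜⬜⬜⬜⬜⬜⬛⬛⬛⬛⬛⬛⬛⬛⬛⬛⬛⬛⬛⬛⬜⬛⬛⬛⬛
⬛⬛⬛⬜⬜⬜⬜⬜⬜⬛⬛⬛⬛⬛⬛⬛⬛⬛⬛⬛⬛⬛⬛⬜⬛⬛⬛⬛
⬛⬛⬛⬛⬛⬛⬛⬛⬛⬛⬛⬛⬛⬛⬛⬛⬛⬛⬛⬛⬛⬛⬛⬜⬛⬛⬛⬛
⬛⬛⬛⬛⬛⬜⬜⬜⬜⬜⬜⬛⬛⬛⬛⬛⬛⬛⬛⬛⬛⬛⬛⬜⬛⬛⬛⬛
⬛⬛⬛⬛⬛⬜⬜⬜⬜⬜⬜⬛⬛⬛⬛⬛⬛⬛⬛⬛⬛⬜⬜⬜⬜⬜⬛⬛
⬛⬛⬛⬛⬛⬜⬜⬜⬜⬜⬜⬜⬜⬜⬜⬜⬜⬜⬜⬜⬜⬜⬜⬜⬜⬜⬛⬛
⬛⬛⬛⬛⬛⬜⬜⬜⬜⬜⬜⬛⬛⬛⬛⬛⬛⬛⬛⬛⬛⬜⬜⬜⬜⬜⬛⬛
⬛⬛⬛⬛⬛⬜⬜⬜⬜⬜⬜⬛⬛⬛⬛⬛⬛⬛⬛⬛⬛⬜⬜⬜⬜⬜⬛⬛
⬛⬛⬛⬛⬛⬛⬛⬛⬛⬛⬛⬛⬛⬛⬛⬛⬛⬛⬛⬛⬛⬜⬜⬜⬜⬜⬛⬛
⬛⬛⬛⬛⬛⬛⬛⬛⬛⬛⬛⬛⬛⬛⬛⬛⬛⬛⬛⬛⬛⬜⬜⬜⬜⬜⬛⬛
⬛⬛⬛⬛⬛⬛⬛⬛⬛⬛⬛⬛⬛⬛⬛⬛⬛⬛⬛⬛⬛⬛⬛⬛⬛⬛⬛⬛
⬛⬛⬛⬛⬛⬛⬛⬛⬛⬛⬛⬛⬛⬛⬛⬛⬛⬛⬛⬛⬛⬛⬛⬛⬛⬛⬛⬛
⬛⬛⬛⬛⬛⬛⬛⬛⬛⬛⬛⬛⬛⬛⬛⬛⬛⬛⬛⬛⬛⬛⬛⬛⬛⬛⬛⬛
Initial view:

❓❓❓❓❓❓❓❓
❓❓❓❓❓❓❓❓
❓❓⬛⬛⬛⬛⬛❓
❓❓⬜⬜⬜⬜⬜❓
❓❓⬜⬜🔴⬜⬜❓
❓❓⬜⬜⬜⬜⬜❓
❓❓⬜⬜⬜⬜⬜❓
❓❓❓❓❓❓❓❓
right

❓❓❓❓❓❓❓❓
❓❓❓❓❓❓❓❓
❓⬛⬛⬛⬛⬛⬛❓
❓⬜⬜⬜⬜⬜⬛❓
❓⬜⬜⬜🔴⬜⬛❓
❓⬜⬜⬜⬜⬜⬛❓
❓⬜⬜⬜⬜⬜⬛❓
❓❓❓❓❓❓❓❓

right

❓❓❓❓❓❓❓❓
❓❓❓❓❓❓❓❓
⬛⬛⬛⬛⬛⬛⬛❓
⬜⬜⬜⬜⬜⬛⬛❓
⬜⬜⬜⬜🔴⬛⬛❓
⬜⬜⬜⬜⬜⬛⬛❓
⬜⬜⬜⬜⬜⬛⬛❓
❓❓❓❓❓❓❓❓

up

❓❓❓❓❓❓❓❓
❓❓❓❓❓❓❓❓
❓❓⬛⬛⬛⬛⬛❓
⬛⬛⬛⬛⬛⬛⬛❓
⬜⬜⬜⬜🔴⬛⬛❓
⬜⬜⬜⬜⬜⬛⬛❓
⬜⬜⬜⬜⬜⬛⬛❓
⬜⬜⬜⬜⬜⬛⬛❓

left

❓❓❓❓❓❓❓❓
❓❓❓❓❓❓❓❓
❓❓⬛⬛⬛⬛⬛⬛
❓⬛⬛⬛⬛⬛⬛⬛
❓⬜⬜⬜🔴⬜⬛⬛
❓⬜⬜⬜⬜⬜⬛⬛
❓⬜⬜⬜⬜⬜⬛⬛
❓⬜⬜⬜⬜⬜⬛⬛

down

❓❓❓❓❓❓❓❓
❓❓⬛⬛⬛⬛⬛⬛
❓⬛⬛⬛⬛⬛⬛⬛
❓⬜⬜⬜⬜⬜⬛⬛
❓⬜⬜⬜🔴⬜⬛⬛
❓⬜⬜⬜⬜⬜⬛⬛
❓⬜⬜⬜⬜⬜⬛⬛
❓❓❓❓❓❓❓❓

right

❓❓❓❓❓❓❓❓
❓⬛⬛⬛⬛⬛⬛❓
⬛⬛⬛⬛⬛⬛⬛❓
⬜⬜⬜⬜⬜⬛⬛❓
⬜⬜⬜⬜🔴⬛⬛❓
⬜⬜⬜⬜⬜⬛⬛❓
⬜⬜⬜⬜⬜⬛⬛❓
❓❓❓❓❓❓❓❓

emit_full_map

❓⬛⬛⬛⬛⬛⬛
⬛⬛⬛⬛⬛⬛⬛
⬜⬜⬜⬜⬜⬛⬛
⬜⬜⬜⬜🔴⬛⬛
⬜⬜⬜⬜⬜⬛⬛
⬜⬜⬜⬜⬜⬛⬛

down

❓⬛⬛⬛⬛⬛⬛❓
⬛⬛⬛⬛⬛⬛⬛❓
⬜⬜⬜⬜⬜⬛⬛❓
⬜⬜⬜⬜⬜⬛⬛❓
⬜⬜⬜⬜🔴⬛⬛❓
⬜⬜⬜⬜⬜⬛⬛❓
❓❓⬜⬜📦⬛⬛❓
❓❓❓❓❓❓❓❓

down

⬛⬛⬛⬛⬛⬛⬛❓
⬜⬜⬜⬜⬜⬛⬛❓
⬜⬜⬜⬜⬜⬛⬛❓
⬜⬜⬜⬜⬜⬛⬛❓
⬜⬜⬜⬜🔴⬛⬛❓
❓❓⬜⬜📦⬛⬛❓
❓❓⬜⬜⬜⬛⬛❓
❓❓❓❓❓❓❓❓

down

⬜⬜⬜⬜⬜⬛⬛❓
⬜⬜⬜⬜⬜⬛⬛❓
⬜⬜⬜⬜⬜⬛⬛❓
⬜⬜⬜⬜⬜⬛⬛❓
❓❓⬜⬜🔴⬛⬛❓
❓❓⬜⬜⬜⬛⬛❓
❓❓⬛⬛⬜⬛⬛❓
❓❓❓❓❓❓❓❓

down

⬜⬜⬜⬜⬜⬛⬛❓
⬜⬜⬜⬜⬜⬛⬛❓
⬜⬜⬜⬜⬜⬛⬛❓
❓❓⬜⬜📦⬛⬛❓
❓❓⬜⬜🔴⬛⬛❓
❓❓⬛⬛⬜⬛⬛❓
❓❓⬛⬛⬜⬛⬛❓
❓❓❓❓❓❓❓❓

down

⬜⬜⬜⬜⬜⬛⬛❓
⬜⬜⬜⬜⬜⬛⬛❓
❓❓⬜⬜📦⬛⬛❓
❓❓⬜⬜⬜⬛⬛❓
❓❓⬛⬛🔴⬛⬛❓
❓❓⬛⬛⬜⬛⬛❓
❓❓⬛⬛⬜⬛⬛❓
❓❓❓❓❓❓❓❓

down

⬜⬜⬜⬜⬜⬛⬛❓
❓❓⬜⬜📦⬛⬛❓
❓❓⬜⬜⬜⬛⬛❓
❓❓⬛⬛⬜⬛⬛❓
❓❓⬛⬛🔴⬛⬛❓
❓❓⬛⬛⬜⬛⬛❓
❓❓⬛⬛⬜⬛⬛❓
❓❓❓❓❓❓❓❓

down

❓❓⬜⬜📦⬛⬛❓
❓❓⬜⬜⬜⬛⬛❓
❓❓⬛⬛⬜⬛⬛❓
❓❓⬛⬛⬜⬛⬛❓
❓❓⬛⬛🔴⬛⬛❓
❓❓⬛⬛⬜⬛⬛❓
❓❓⬜⬜⬜⬜⬜❓
❓❓❓❓❓❓❓❓

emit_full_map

❓⬛⬛⬛⬛⬛⬛
⬛⬛⬛⬛⬛⬛⬛
⬜⬜⬜⬜⬜⬛⬛
⬜⬜⬜⬜⬜⬛⬛
⬜⬜⬜⬜⬜⬛⬛
⬜⬜⬜⬜⬜⬛⬛
❓❓⬜⬜📦⬛⬛
❓❓⬜⬜⬜⬛⬛
❓❓⬛⬛⬜⬛⬛
❓❓⬛⬛⬜⬛⬛
❓❓⬛⬛🔴⬛⬛
❓❓⬛⬛⬜⬛⬛
❓❓⬜⬜⬜⬜⬜

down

❓❓⬜⬜⬜⬛⬛❓
❓❓⬛⬛⬜⬛⬛❓
❓❓⬛⬛⬜⬛⬛❓
❓❓⬛⬛⬜⬛⬛❓
❓❓⬛⬛🔴⬛⬛❓
❓❓⬜⬜⬜⬜⬜❓
❓❓⬜⬜⬜⬜⬜❓
❓❓❓❓❓❓❓❓

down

❓❓⬛⬛⬜⬛⬛❓
❓❓⬛⬛⬜⬛⬛❓
❓❓⬛⬛⬜⬛⬛❓
❓❓⬛⬛⬜⬛⬛❓
❓❓⬜⬜🔴⬜⬜❓
❓❓⬜⬜⬜⬜⬜❓
❓❓⬜⬜⬜⬜⬜❓
❓❓❓❓❓❓❓❓

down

❓❓⬛⬛⬜⬛⬛❓
❓❓⬛⬛⬜⬛⬛❓
❓❓⬛⬛⬜⬛⬛❓
❓❓⬜⬜⬜⬜⬜❓
❓❓⬜⬜🔴⬜⬜❓
❓❓⬜⬜⬜⬜⬜❓
❓❓⬜⬜⬜⬜⬜❓
❓❓❓❓❓❓❓❓

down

❓❓⬛⬛⬜⬛⬛❓
❓❓⬛⬛⬜⬛⬛❓
❓❓⬜⬜⬜⬜⬜❓
❓❓⬜⬜⬜⬜⬜❓
❓❓⬜⬜🔴⬜⬜❓
❓❓⬜⬜⬜⬜⬜❓
❓❓⬜⬜⬜⬜⬜❓
❓❓❓❓❓❓❓❓

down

❓❓⬛⬛⬜⬛⬛❓
❓❓⬜⬜⬜⬜⬜❓
❓❓⬜⬜⬜⬜⬜❓
❓❓⬜⬜⬜⬜⬜❓
❓❓⬜⬜🔴⬜⬜❓
❓❓⬜⬜⬜⬜⬜❓
❓❓⬜⬜⬜⬜⬜❓
❓❓❓❓❓❓❓❓

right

❓⬛⬛⬜⬛⬛❓❓
❓⬜⬜⬜⬜⬜❓❓
❓⬜⬜⬜⬜⬜⬛❓
❓⬜⬜⬜⬜⬜⬛❓
❓⬜⬜⬜🔴⬜⬛❓
❓⬜⬜⬜⬜⬜⬛❓
❓⬜⬜⬜⬜⬜⬛❓
❓❓❓❓❓❓❓❓

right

⬛⬛⬜⬛⬛❓❓⬛
⬜⬜⬜⬜⬜❓❓⬛
⬜⬜⬜⬜⬜⬛⬛⬛
⬜⬜⬜⬜⬜⬛⬛⬛
⬜⬜⬜⬜🔴⬛⬛⬛
⬜⬜⬜⬜⬜⬛⬛⬛
⬜⬜⬜⬜⬜⬛⬛⬛
❓❓❓❓❓❓❓⬛

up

⬛⬛⬜⬛⬛❓❓⬛
⬛⬛⬜⬛⬛❓❓⬛
⬜⬜⬜⬜⬜⬛⬛⬛
⬜⬜⬜⬜⬜⬛⬛⬛
⬜⬜⬜⬜🔴⬛⬛⬛
⬜⬜⬜⬜⬜⬛⬛⬛
⬜⬜⬜⬜⬜⬛⬛⬛
⬜⬜⬜⬜⬜⬛⬛⬛

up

⬛⬛⬜⬛⬛❓❓⬛
⬛⬛⬜⬛⬛❓❓⬛
⬛⬛⬜⬛⬛⬛⬛⬛
⬜⬜⬜⬜⬜⬛⬛⬛
⬜⬜⬜⬜🔴⬛⬛⬛
⬜⬜⬜⬜⬜⬛⬛⬛
⬜⬜⬜⬜⬜⬛⬛⬛
⬜⬜⬜⬜⬜⬛⬛⬛

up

⬛⬛⬜⬛⬛❓❓⬛
⬛⬛⬜⬛⬛❓❓⬛
⬛⬛⬜⬛⬛⬛⬛⬛
⬛⬛⬜⬛⬛⬛⬛⬛
⬜⬜⬜⬜🔴⬛⬛⬛
⬜⬜⬜⬜⬜⬛⬛⬛
⬜⬜⬜⬜⬜⬛⬛⬛
⬜⬜⬜⬜⬜⬛⬛⬛

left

❓⬛⬛⬜⬛⬛❓❓
❓⬛⬛⬜⬛⬛❓❓
❓⬛⬛⬜⬛⬛⬛⬛
❓⬛⬛⬜⬛⬛⬛⬛
❓⬜⬜⬜🔴⬜⬛⬛
❓⬜⬜⬜⬜⬜⬛⬛
❓⬜⬜⬜⬜⬜⬛⬛
❓⬜⬜⬜⬜⬜⬛⬛

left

❓❓⬛⬛⬜⬛⬛❓
❓❓⬛⬛⬜⬛⬛❓
❓❓⬛⬛⬜⬛⬛⬛
❓❓⬛⬛⬜⬛⬛⬛
❓❓⬜⬜🔴⬜⬜⬛
❓❓⬜⬜⬜⬜⬜⬛
❓❓⬜⬜⬜⬜⬜⬛
❓❓⬜⬜⬜⬜⬜⬛

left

❓❓❓⬛⬛⬜⬛⬛
❓❓❓⬛⬛⬜⬛⬛
❓❓⬛⬛⬛⬜⬛⬛
❓❓⬛⬛⬛⬜⬛⬛
❓❓⬛⬜🔴⬜⬜⬜
❓❓⬜⬜⬜⬜⬜⬜
❓❓⬛⬜⬜⬜⬜⬜
❓❓❓⬜⬜⬜⬜⬜

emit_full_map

❓⬛⬛⬛⬛⬛⬛❓❓
⬛⬛⬛⬛⬛⬛⬛❓❓
⬜⬜⬜⬜⬜⬛⬛❓❓
⬜⬜⬜⬜⬜⬛⬛❓❓
⬜⬜⬜⬜⬜⬛⬛❓❓
⬜⬜⬜⬜⬜⬛⬛❓❓
❓❓⬜⬜📦⬛⬛❓❓
❓❓⬜⬜⬜⬛⬛❓❓
❓❓⬛⬛⬜⬛⬛❓❓
❓❓⬛⬛⬜⬛⬛❓❓
❓⬛⬛⬛⬜⬛⬛⬛⬛
❓⬛⬛⬛⬜⬛⬛⬛⬛
❓⬛⬜🔴⬜⬜⬜⬛⬛
❓⬜⬜⬜⬜⬜⬜⬛⬛
❓⬛⬜⬜⬜⬜⬜⬛⬛
❓❓⬜⬜⬜⬜⬜⬛⬛
❓❓⬜⬜⬜⬜⬜⬛⬛
❓❓⬜⬜⬜⬜⬜⬛⬛

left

❓❓❓❓⬛⬛⬜⬛
❓❓❓❓⬛⬛⬜⬛
❓❓⬛⬛⬛⬛⬜⬛
❓❓⬛⬛⬛⬛⬜⬛
❓❓⬛⬛🔴⬜⬜⬜
❓❓⬜⬜⬜⬜⬜⬜
❓❓⬛⬛⬜⬜⬜⬜
❓❓❓❓⬜⬜⬜⬜

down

❓❓❓❓⬛⬛⬜⬛
❓❓⬛⬛⬛⬛⬜⬛
❓❓⬛⬛⬛⬛⬜⬛
❓❓⬛⬛⬜⬜⬜⬜
❓❓⬜⬜🔴⬜⬜⬜
❓❓⬛⬛⬜⬜⬜⬜
❓❓⬛⬛⬜⬜⬜⬜
❓❓❓❓⬜⬜⬜⬜

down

❓❓⬛⬛⬛⬛⬜⬛
❓❓⬛⬛⬛⬛⬜⬛
❓❓⬛⬛⬜⬜⬜⬜
❓❓⬜⬜⬜⬜⬜⬜
❓❓⬛⬛🔴⬜⬜⬜
❓❓⬛⬛⬜⬜⬜⬜
❓❓⬛⬛⬜⬜⬜⬜
❓❓❓❓⬜⬜⬜⬜

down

❓❓⬛⬛⬛⬛⬜⬛
❓❓⬛⬛⬜⬜⬜⬜
❓❓⬜⬜⬜⬜⬜⬜
❓❓⬛⬛⬜⬜⬜⬜
❓❓⬛⬛🔴⬜⬜⬜
❓❓⬛⬛⬜⬜⬜⬜
❓❓⬛⬛⬜⬜⬜⬜
❓❓❓❓❓❓❓❓

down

❓❓⬛⬛⬜⬜⬜⬜
❓❓⬜⬜⬜⬜⬜⬜
❓❓⬛⬛⬜⬜⬜⬜
❓❓⬛⬛⬜⬜⬜⬜
❓❓⬛⬛🔴⬜⬜⬜
❓❓⬛⬛⬜⬜⬜⬜
❓❓⬛⬛⬛⬛⬛❓
❓❓❓❓❓❓❓❓

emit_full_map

❓⬛⬛⬛⬛⬛⬛❓❓
⬛⬛⬛⬛⬛⬛⬛❓❓
⬜⬜⬜⬜⬜⬛⬛❓❓
⬜⬜⬜⬜⬜⬛⬛❓❓
⬜⬜⬜⬜⬜⬛⬛❓❓
⬜⬜⬜⬜⬜⬛⬛❓❓
❓❓⬜⬜📦⬛⬛❓❓
❓❓⬜⬜⬜⬛⬛❓❓
❓❓⬛⬛⬜⬛⬛❓❓
❓❓⬛⬛⬜⬛⬛❓❓
⬛⬛⬛⬛⬜⬛⬛⬛⬛
⬛⬛⬛⬛⬜⬛⬛⬛⬛
⬛⬛⬜⬜⬜⬜⬜⬛⬛
⬜⬜⬜⬜⬜⬜⬜⬛⬛
⬛⬛⬜⬜⬜⬜⬜⬛⬛
⬛⬛⬜⬜⬜⬜⬜⬛⬛
⬛⬛🔴⬜⬜⬜⬜⬛⬛
⬛⬛⬜⬜⬜⬜⬜⬛⬛
⬛⬛⬛⬛⬛❓❓❓❓

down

❓❓⬜⬜⬜⬜⬜⬜
❓❓⬛⬛⬜⬜⬜⬜
❓❓⬛⬛⬜⬜⬜⬜
❓❓⬛⬛⬜⬜⬜⬜
❓❓⬛⬛🔴⬜⬜⬜
❓❓⬛⬛⬛⬛⬛❓
❓❓⬛⬛⬛⬛⬛❓
❓❓❓❓❓❓❓❓

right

❓⬜⬜⬜⬜⬜⬜⬜
❓⬛⬛⬜⬜⬜⬜⬜
❓⬛⬛⬜⬜⬜⬜⬜
❓⬛⬛⬜⬜⬜⬜⬜
❓⬛⬛⬜🔴⬜⬜⬜
❓⬛⬛⬛⬛⬛⬛❓
❓⬛⬛⬛⬛⬛⬛❓
❓❓❓❓❓❓❓❓

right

⬜⬜⬜⬜⬜⬜⬜⬛
⬛⬛⬜⬜⬜⬜⬜⬛
⬛⬛⬜⬜⬜⬜⬜⬛
⬛⬛⬜⬜⬜⬜⬜⬛
⬛⬛⬜⬜🔴⬜⬜⬛
⬛⬛⬛⬛⬛⬛⬛❓
⬛⬛⬛⬛⬛⬛⬛❓
❓❓❓❓❓❓❓❓

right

⬜⬜⬜⬜⬜⬜⬛⬛
⬛⬜⬜⬜⬜⬜⬛⬛
⬛⬜⬜⬜⬜⬜⬛⬛
⬛⬜⬜⬜⬜⬜⬛⬛
⬛⬜⬜⬜🔴⬜⬛⬛
⬛⬛⬛⬛⬛⬛⬛❓
⬛⬛⬛⬛⬛⬛⬛❓
❓❓❓❓❓❓❓❓

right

⬜⬜⬜⬜⬜⬛⬛⬛
⬜⬜⬜⬜⬜⬛⬛⬛
⬜⬜⬜⬜⬜⬛⬛⬛
⬜⬜⬜⬜⬜⬛⬛⬛
⬜⬜⬜⬜🔴⬛⬛⬛
⬛⬛⬛⬛⬛⬛⬛⬛
⬛⬛⬛⬛⬛⬛⬛⬛
❓❓❓❓❓❓❓⬛

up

⬜⬜⬜⬜⬜⬛⬛⬛
⬜⬜⬜⬜⬜⬛⬛⬛
⬜⬜⬜⬜⬜⬛⬛⬛
⬜⬜⬜⬜⬜⬛⬛⬛
⬜⬜⬜⬜🔴⬛⬛⬛
⬜⬜⬜⬜⬜⬛⬛⬛
⬛⬛⬛⬛⬛⬛⬛⬛
⬛⬛⬛⬛⬛⬛⬛⬛

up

⬛⬛⬜⬛⬛⬛⬛⬛
⬜⬜⬜⬜⬜⬛⬛⬛
⬜⬜⬜⬜⬜⬛⬛⬛
⬜⬜⬜⬜⬜⬛⬛⬛
⬜⬜⬜⬜🔴⬛⬛⬛
⬜⬜⬜⬜⬜⬛⬛⬛
⬜⬜⬜⬜⬜⬛⬛⬛
⬛⬛⬛⬛⬛⬛⬛⬛

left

⬛⬛⬛⬜⬛⬛⬛⬛
⬛⬜⬜⬜⬜⬜⬛⬛
⬜⬜⬜⬜⬜⬜⬛⬛
⬛⬜⬜⬜⬜⬜⬛⬛
⬛⬜⬜⬜🔴⬜⬛⬛
⬛⬜⬜⬜⬜⬜⬛⬛
⬛⬜⬜⬜⬜⬜⬛⬛
⬛⬛⬛⬛⬛⬛⬛⬛

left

⬛⬛⬛⬛⬜⬛⬛⬛
⬛⬛⬜⬜⬜⬜⬜⬛
⬜⬜⬜⬜⬜⬜⬜⬛
⬛⬛⬜⬜⬜⬜⬜⬛
⬛⬛⬜⬜🔴⬜⬜⬛
⬛⬛⬜⬜⬜⬜⬜⬛
⬛⬛⬜⬜⬜⬜⬜⬛
⬛⬛⬛⬛⬛⬛⬛⬛

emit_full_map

❓⬛⬛⬛⬛⬛⬛❓❓
⬛⬛⬛⬛⬛⬛⬛❓❓
⬜⬜⬜⬜⬜⬛⬛❓❓
⬜⬜⬜⬜⬜⬛⬛❓❓
⬜⬜⬜⬜⬜⬛⬛❓❓
⬜⬜⬜⬜⬜⬛⬛❓❓
❓❓⬜⬜📦⬛⬛❓❓
❓❓⬜⬜⬜⬛⬛❓❓
❓❓⬛⬛⬜⬛⬛❓❓
❓❓⬛⬛⬜⬛⬛❓❓
⬛⬛⬛⬛⬜⬛⬛⬛⬛
⬛⬛⬛⬛⬜⬛⬛⬛⬛
⬛⬛⬜⬜⬜⬜⬜⬛⬛
⬜⬜⬜⬜⬜⬜⬜⬛⬛
⬛⬛⬜⬜⬜⬜⬜⬛⬛
⬛⬛⬜⬜🔴⬜⬜⬛⬛
⬛⬛⬜⬜⬜⬜⬜⬛⬛
⬛⬛⬜⬜⬜⬜⬜⬛⬛
⬛⬛⬛⬛⬛⬛⬛⬛⬛
⬛⬛⬛⬛⬛⬛⬛⬛⬛


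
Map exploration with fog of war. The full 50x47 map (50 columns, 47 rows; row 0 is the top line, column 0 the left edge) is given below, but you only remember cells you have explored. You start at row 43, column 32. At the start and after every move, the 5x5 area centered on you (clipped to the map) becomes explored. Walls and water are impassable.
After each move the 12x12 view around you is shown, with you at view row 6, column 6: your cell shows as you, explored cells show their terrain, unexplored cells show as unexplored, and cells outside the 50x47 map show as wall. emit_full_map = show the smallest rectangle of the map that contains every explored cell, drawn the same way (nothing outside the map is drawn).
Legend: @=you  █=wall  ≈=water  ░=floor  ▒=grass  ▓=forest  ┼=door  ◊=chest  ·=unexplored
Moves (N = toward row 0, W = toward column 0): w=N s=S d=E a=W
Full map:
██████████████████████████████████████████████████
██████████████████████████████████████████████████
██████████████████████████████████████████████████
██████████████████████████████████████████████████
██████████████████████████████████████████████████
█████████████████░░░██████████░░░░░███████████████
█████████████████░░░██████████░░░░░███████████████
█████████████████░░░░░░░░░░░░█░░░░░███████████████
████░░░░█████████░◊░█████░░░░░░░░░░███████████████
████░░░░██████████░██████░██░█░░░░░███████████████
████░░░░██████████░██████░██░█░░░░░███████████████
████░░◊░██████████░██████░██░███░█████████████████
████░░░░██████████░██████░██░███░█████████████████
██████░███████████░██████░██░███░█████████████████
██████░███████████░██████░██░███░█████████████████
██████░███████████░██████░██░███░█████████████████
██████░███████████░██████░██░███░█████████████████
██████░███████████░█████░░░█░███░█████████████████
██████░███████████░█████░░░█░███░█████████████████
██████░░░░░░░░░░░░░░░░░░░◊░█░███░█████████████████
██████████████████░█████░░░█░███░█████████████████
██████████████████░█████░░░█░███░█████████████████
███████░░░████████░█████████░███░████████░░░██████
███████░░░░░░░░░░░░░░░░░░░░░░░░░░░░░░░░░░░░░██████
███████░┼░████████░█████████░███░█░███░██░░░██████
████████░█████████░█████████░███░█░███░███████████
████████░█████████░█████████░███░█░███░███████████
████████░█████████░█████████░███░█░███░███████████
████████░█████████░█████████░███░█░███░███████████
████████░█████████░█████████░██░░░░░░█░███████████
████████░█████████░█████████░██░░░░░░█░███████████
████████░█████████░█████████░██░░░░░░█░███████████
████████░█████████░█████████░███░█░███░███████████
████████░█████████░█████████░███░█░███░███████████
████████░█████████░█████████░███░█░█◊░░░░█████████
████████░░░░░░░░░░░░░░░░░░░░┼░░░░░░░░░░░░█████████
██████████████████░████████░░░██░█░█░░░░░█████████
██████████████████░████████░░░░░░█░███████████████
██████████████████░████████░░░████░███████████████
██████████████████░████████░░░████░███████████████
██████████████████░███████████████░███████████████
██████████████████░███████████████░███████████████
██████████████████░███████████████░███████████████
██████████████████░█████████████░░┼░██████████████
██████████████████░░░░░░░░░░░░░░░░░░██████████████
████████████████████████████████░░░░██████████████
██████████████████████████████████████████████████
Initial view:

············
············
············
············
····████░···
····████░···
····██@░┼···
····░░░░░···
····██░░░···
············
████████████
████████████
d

············
············
············
············
···████░█···
···████░█···
···██░@┼░···
···░░░░░░···
···██░░░░···
············
████████████
████████████

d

············
············
············
············
··████░██···
··████░██···
··██░░@░█···
··░░░░░░█···
··██░░░░█···
············
████████████
████████████

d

············
············
············
············
·████░███···
·████░███···
·██░░┼@██···
·░░░░░░██···
·██░░░░██···
············
████████████
████████████

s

············
············
············
·████░███···
·████░███···
·██░░┼░██···
·░░░░░@██···
·██░░░░██···
····█████···
████████████
████████████
████████████

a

············
············
············
··████░███··
··████░███··
··██░░┼░██··
··░░░░@░██··
··██░░░░██··
····██████··
████████████
████████████
████████████

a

············
············
············
···████░███·
···████░███·
···██░░┼░██·
···░░░@░░██·
···██░░░░██·
····███████·
████████████
████████████
████████████

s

············
············
···████░███·
···████░███·
···██░░┼░██·
···░░░░░░██·
···██░@░░██·
····███████·
████████████
████████████
████████████
████████████

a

············
············
····████░███
····████░███
····██░░┼░██
····░░░░░░██
····██@░░░██
····████████
████████████
████████████
████████████
████████████

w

············
············
············
····████░███
····████░███
····██░░┼░██
····░░@░░░██
····██░░░░██
····████████
████████████
████████████
████████████

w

············
············
············
············
····████░███
····████░███
····██@░┼░██
····░░░░░░██
····██░░░░██
····████████
████████████
████████████

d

············
············
············
············
···████░███·
···████░███·
···██░@┼░██·
···░░░░░░██·
···██░░░░██·
···████████·
████████████
████████████

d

············
············
············
············
··████░███··
··████░███··
··██░░@░██··
··░░░░░░██··
··██░░░░██··
··████████··
████████████
████████████

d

············
············
············
············
·████░███···
·████░███···
·██░░┼@██···
·░░░░░░██···
·██░░░░██···
·████████···
████████████
████████████

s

············
············
············
·████░███···
·████░███···
·██░░┼░██···
·░░░░░@██···
·██░░░░██···
·████████···
████████████
████████████
████████████

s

············
············
·████░███···
·████░███···
·██░░┼░██···
·░░░░░░██···
·██░░░@██···
·████████···
████████████
████████████
████████████
████████████

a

············
············
··████░███··
··████░███··
··██░░┼░██··
··░░░░░░██··
··██░░@░██··
··████████··
████████████
████████████
████████████
████████████

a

············
············
···████░███·
···████░███·
···██░░┼░██·
···░░░░░░██·
···██░@░░██·
···████████·
████████████
████████████
████████████
████████████

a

············
············
····████░███
····████░███
····██░░┼░██
····░░░░░░██
····██@░░░██
····████████
████████████
████████████
████████████
████████████

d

············
············
···████░███·
···████░███·
···██░░┼░██·
···░░░░░░██·
···██░@░░██·
···████████·
████████████
████████████
████████████
████████████

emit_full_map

████░███
████░███
██░░┼░██
░░░░░░██
██░@░░██
████████


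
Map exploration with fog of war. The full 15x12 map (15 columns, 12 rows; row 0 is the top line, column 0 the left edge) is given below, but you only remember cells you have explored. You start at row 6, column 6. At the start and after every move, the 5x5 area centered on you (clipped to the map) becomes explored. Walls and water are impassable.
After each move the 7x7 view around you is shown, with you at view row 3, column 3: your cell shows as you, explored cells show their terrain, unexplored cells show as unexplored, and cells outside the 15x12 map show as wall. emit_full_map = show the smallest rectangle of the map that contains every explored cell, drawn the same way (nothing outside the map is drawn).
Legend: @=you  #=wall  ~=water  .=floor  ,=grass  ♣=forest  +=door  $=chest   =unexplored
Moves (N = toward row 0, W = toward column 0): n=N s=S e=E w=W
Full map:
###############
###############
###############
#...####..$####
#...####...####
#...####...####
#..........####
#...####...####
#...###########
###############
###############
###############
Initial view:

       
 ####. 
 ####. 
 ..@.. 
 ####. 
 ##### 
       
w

       
 .####.
 .####.
 ..@...
 .####.
 .#####
       

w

       
 ..####
 ..####
 ..@...
 ..####
 ..####
       

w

       
 ...###
 ...###
 ..@...
 ...###
 ...###
       

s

 ...###
 ...###
 ......
 ..@###
 ...###
 ##### 
       

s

 ...###
 ......
 ...###
 ..@###
 ##### 
 ##### 
       

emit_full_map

...####.
...####.
........
...####.
..@#####
#####   
#####   

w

# ...##
##.....
##...##
##.@.##
#######
#######
#      

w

## ...#
###....
###...#
###@..#
#######
#######
##     

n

## ...#
###...#
###....
###@..#
###...#
#######
#######

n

##     
###...#
###...#
###@...
###...#
###...#
#######

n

##     
###... 
###...#
###@..#
###....
###...#
###...#

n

##     
###### 
###... 
###@..#
###...#
###....
###...#

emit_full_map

####     
#...     
#@..####.
#...####.
#........
#...####.
#...#####
######   
######   


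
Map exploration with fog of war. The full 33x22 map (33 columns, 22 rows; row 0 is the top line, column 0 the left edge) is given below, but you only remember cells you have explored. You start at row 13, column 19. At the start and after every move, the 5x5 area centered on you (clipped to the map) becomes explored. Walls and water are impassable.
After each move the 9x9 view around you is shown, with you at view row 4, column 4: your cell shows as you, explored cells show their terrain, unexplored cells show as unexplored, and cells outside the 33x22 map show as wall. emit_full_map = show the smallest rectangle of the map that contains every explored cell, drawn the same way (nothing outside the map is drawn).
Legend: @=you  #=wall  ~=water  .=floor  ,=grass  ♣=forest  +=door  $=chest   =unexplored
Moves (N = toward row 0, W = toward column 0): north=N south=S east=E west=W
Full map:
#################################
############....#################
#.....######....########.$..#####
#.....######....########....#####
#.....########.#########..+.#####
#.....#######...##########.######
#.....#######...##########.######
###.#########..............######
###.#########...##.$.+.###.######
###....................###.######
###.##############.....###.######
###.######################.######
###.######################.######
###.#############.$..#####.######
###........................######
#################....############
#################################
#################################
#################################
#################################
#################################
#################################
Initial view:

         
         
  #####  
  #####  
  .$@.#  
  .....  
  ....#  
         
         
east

         
         
 ######  
 ######  
 .$.@##  
 ......  
 ....##  
         
         

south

         
 ######  
 ######  
 .$..##  
 ...@..  
 ....##  
  #####  
         
         

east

         
######   
#######  
.$..###  
....@..  
....###  
 ######  
         
         

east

         
#####    
#######  
$..####  
....@..  
...####  
#######  
         
         

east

         
####     
#######  
..#####  
....@..  
..#####  
#######  
         
         

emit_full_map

######   
#########
.$..#####
......@..
....#####
 ########

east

         
###      
######.  
.#####.  
....@..  
.######  
#######  
         
         

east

         
##       
#####.#  
#####.#  
....@.#  
#######  
#######  
         
         

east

         
#        
####.##  
####.##  
....@##  
#######  
#######  
         
         

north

         
         
# ##.##  
####.##  
####@##  
.....##  
#######  
#######  
         

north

         
         
  ##.##  
# ##.##  
####@##  
####.##  
.....##  
#######  
#######  

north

         
         
  ##.##  
  ##.##  
# ##@##  
####.##  
####.##  
.....##  
#######  

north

         
         
  ##.##  
  ##.##  
  ##@##  
# ##.##  
####.##  
####.##  
.....##  

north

         
         
  ...##  
  ##.##  
  ##@##  
  ##.##  
# ##.##  
####.##  
####.##  

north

         
         
  ##.##  
  ...##  
  ##@##  
  ##.##  
  ##.##  
# ##.##  
####.##  

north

         
         
  ##.##  
  ##.##  
  ..@##  
  ##.##  
  ##.##  
  ##.##  
# ##.##  

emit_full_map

       ##.##
       ##.##
       ..@##
       ##.##
       ##.##
       ##.##
###### ##.##
#########.##
.$..#####.##
..........##
....########
 ###########

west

         
         
  ###.## 
  ###.## 
  ..@.## 
  ###.## 
  ###.## 
   ##.## 
## ##.## 

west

         
         
  ####.##
  ####.##
  ..@..##
  .###.##
  .###.##
    ##.##
### ##.##

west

         
         
  #####.#
  #####.#
  ..@...#
  +.###.#
  ..###.#
     ##.#
#### ##.#

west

         
         
  ######.
  ######.
  ..@....
  .+.###.
  ...###.
      ##.
##### ##.

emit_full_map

   ######.##
   ######.##
   ..@....##
   .+.###.##
   ...###.##
       ##.##
###### ##.##
#########.##
.$..#####.##
..........##
....########
 ###########

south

         
  ######.
  ######.
  .......
  .+@###.
  ...###.
  ...###.
##### ##.
########.

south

  ######.
  ######.
  .......
  .+.###.
  ..@###.
  ...###.
########.
########.
$..#####.

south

  ######.
  .......
  .+.###.
  ...###.
  ..@###.
########.
########.
$..#####.
.........

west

   ######
   ......
  $.+.###
  ....###
  ..@.###
#########
#########
.$..#####
.........

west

    #####
    .....
  .$.+.##
  .....##
  ..@..##
 ########
 ########
 .$..####
 ........

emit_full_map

   ######.##
   ######.##
   .......##
 .$.+.###.##
 .....###.##
 ..@..###.##
#########.##
#########.##
.$..#####.##
..........##
....########
 ###########


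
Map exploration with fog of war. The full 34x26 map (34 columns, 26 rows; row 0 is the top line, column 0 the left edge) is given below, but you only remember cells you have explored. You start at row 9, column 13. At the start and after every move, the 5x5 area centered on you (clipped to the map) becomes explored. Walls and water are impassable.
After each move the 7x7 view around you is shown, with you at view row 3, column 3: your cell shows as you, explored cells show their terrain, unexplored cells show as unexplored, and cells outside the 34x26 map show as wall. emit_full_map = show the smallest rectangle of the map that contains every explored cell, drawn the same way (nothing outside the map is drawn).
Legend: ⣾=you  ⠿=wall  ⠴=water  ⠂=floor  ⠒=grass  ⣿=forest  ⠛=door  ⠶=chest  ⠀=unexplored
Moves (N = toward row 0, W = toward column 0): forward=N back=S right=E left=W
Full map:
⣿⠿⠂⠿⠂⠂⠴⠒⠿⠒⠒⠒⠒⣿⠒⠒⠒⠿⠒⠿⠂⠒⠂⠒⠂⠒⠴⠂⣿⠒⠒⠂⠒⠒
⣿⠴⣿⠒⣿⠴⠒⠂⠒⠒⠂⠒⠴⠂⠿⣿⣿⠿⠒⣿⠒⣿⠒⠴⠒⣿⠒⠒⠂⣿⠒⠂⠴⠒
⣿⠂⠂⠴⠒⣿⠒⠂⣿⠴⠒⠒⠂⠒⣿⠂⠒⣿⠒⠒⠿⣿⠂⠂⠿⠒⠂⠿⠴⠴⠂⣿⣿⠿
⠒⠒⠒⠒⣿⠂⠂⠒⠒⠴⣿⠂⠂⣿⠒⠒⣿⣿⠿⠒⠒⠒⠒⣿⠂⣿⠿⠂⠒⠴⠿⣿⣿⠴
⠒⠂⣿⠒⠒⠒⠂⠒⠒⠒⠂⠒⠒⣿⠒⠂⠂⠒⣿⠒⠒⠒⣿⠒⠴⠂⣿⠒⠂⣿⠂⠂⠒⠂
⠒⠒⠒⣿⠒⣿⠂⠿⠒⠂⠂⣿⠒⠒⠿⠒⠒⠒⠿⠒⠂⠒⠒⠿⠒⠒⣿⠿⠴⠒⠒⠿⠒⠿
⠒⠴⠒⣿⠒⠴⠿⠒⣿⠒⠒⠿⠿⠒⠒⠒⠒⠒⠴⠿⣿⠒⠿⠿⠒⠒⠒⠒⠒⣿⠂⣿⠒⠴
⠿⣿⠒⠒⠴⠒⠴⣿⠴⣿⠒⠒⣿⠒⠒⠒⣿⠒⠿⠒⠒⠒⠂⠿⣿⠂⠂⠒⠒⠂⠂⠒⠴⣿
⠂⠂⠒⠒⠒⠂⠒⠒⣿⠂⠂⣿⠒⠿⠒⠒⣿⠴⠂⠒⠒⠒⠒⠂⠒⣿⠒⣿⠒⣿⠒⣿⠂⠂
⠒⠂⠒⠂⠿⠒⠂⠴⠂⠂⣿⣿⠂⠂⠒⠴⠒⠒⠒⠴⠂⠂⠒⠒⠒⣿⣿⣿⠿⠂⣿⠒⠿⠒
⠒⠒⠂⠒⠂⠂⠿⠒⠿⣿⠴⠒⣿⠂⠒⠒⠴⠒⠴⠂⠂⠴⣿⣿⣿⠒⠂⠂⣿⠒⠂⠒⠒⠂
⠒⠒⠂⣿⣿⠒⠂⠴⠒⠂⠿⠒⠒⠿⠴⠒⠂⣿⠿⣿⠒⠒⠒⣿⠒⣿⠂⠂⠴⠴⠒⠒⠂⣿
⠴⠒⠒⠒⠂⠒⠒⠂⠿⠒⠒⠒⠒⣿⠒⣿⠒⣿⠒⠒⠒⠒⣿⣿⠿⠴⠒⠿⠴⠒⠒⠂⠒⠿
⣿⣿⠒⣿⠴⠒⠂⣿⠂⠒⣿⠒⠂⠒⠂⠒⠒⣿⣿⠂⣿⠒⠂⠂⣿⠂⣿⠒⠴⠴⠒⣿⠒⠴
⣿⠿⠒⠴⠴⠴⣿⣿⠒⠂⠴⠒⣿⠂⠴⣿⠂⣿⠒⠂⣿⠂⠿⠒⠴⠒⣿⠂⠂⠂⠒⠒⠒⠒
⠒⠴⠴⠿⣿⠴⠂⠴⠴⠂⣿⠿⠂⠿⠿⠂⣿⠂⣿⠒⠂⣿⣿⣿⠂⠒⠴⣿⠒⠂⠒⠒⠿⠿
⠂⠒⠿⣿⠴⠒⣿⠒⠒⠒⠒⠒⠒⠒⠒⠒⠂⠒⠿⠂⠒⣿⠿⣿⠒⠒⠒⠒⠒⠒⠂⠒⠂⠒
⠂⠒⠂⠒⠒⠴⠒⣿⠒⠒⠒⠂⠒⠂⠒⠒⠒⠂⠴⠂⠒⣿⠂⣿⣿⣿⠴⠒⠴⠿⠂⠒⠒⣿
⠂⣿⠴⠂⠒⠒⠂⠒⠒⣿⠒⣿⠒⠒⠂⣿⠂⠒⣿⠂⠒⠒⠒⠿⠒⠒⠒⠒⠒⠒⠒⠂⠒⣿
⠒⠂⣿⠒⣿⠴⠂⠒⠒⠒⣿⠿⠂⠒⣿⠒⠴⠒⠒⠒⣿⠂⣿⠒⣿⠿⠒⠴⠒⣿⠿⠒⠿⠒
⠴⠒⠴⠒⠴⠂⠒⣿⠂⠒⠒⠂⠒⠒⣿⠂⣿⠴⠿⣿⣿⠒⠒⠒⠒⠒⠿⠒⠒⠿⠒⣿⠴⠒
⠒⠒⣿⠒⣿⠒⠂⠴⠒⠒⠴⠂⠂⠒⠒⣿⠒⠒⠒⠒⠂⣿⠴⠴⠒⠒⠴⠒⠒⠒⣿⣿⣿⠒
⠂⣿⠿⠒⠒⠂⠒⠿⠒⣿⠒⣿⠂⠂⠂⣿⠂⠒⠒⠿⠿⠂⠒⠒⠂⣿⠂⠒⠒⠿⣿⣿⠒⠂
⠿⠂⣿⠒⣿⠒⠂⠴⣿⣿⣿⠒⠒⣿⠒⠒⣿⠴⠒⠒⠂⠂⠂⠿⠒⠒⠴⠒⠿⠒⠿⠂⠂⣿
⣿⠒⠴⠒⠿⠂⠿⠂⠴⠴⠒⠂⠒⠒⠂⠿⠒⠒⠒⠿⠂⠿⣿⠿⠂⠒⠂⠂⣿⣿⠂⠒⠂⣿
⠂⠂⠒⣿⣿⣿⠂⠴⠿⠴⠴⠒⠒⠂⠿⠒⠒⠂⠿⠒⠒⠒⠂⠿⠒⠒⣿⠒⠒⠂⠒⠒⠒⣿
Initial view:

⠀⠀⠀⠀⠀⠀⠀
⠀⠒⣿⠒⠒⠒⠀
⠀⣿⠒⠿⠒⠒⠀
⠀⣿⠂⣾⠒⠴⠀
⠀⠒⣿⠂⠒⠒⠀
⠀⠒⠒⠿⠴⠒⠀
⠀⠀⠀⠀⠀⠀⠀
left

⠀⠀⠀⠀⠀⠀⠀
⠀⠒⠒⣿⠒⠒⠒
⠀⠂⣿⠒⠿⠒⠒
⠀⣿⣿⣾⠂⠒⠴
⠀⠴⠒⣿⠂⠒⠒
⠀⠿⠒⠒⠿⠴⠒
⠀⠀⠀⠀⠀⠀⠀

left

⠀⠀⠀⠀⠀⠀⠀
⠀⣿⠒⠒⣿⠒⠒
⠀⠂⠂⣿⠒⠿⠒
⠀⠂⣿⣾⠂⠂⠒
⠀⣿⠴⠒⣿⠂⠒
⠀⠂⠿⠒⠒⠿⠴
⠀⠀⠀⠀⠀⠀⠀

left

⠀⠀⠀⠀⠀⠀⠀
⠀⠴⣿⠒⠒⣿⠒
⠀⣿⠂⠂⣿⠒⠿
⠀⠂⠂⣾⣿⠂⠂
⠀⠿⣿⠴⠒⣿⠂
⠀⠒⠂⠿⠒⠒⠿
⠀⠀⠀⠀⠀⠀⠀

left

⠀⠀⠀⠀⠀⠀⠀
⠀⣿⠴⣿⠒⠒⣿
⠀⠒⣿⠂⠂⣿⠒
⠀⠴⠂⣾⣿⣿⠂
⠀⠒⠿⣿⠴⠒⣿
⠀⠴⠒⠂⠿⠒⠒
⠀⠀⠀⠀⠀⠀⠀

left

⠀⠀⠀⠀⠀⠀⠀
⠀⠴⣿⠴⣿⠒⠒
⠀⠒⠒⣿⠂⠂⣿
⠀⠂⠴⣾⠂⣿⣿
⠀⠿⠒⠿⣿⠴⠒
⠀⠂⠴⠒⠂⠿⠒
⠀⠀⠀⠀⠀⠀⠀

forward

⠀⠀⠀⠀⠀⠀⠀
⠀⠿⠒⣿⠒⠒⠀
⠀⠴⣿⠴⣿⠒⠒
⠀⠒⠒⣾⠂⠂⣿
⠀⠂⠴⠂⠂⣿⣿
⠀⠿⠒⠿⣿⠴⠒
⠀⠂⠴⠒⠂⠿⠒

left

⠀⠀⠀⠀⠀⠀⠀
⠀⠴⠿⠒⣿⠒⠒
⠀⠒⠴⣿⠴⣿⠒
⠀⠂⠒⣾⣿⠂⠂
⠀⠒⠂⠴⠂⠂⣿
⠀⠂⠿⠒⠿⣿⠴
⠀⠀⠂⠴⠒⠂⠿

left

⠀⠀⠀⠀⠀⠀⠀
⠀⠒⠴⠿⠒⣿⠒
⠀⠴⠒⠴⣿⠴⣿
⠀⠒⠂⣾⠒⣿⠂
⠀⠿⠒⠂⠴⠂⠂
⠀⠂⠂⠿⠒⠿⣿
⠀⠀⠀⠂⠴⠒⠂

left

⠀⠀⠀⠀⠀⠀⠀
⠀⣿⠒⠴⠿⠒⣿
⠀⠒⠴⠒⠴⣿⠴
⠀⠒⠒⣾⠒⠒⣿
⠀⠂⠿⠒⠂⠴⠂
⠀⠒⠂⠂⠿⠒⠿
⠀⠀⠀⠀⠂⠴⠒

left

⠀⠀⠀⠀⠀⠀⠀
⠀⠒⣿⠒⠴⠿⠒
⠀⠒⠒⠴⠒⠴⣿
⠀⠒⠒⣾⠂⠒⠒
⠀⠒⠂⠿⠒⠂⠴
⠀⠂⠒⠂⠂⠿⠒
⠀⠀⠀⠀⠀⠂⠴

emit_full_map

⠒⣿⠒⠴⠿⠒⣿⠒⠒⠀⠀⠀⠀⠀
⠒⠒⠴⠒⠴⣿⠴⣿⠒⠒⣿⠒⠒⠒
⠒⠒⣾⠂⠒⠒⣿⠂⠂⣿⠒⠿⠒⠒
⠒⠂⠿⠒⠂⠴⠂⠂⣿⣿⠂⠂⠒⠴
⠂⠒⠂⠂⠿⠒⠿⣿⠴⠒⣿⠂⠒⠒
⠀⠀⠀⠀⠂⠴⠒⠂⠿⠒⠒⠿⠴⠒

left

⠀⠀⠀⠀⠀⠀⠀
⠀⠴⠒⣿⠒⠴⠿
⠀⣿⠒⠒⠴⠒⠴
⠀⠂⠒⣾⠒⠂⠒
⠀⠂⠒⠂⠿⠒⠂
⠀⠒⠂⠒⠂⠂⠿
⠀⠀⠀⠀⠀⠀⠂

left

⠿⠀⠀⠀⠀⠀⠀
⠿⠒⠴⠒⣿⠒⠴
⠿⠿⣿⠒⠒⠴⠒
⠿⠂⠂⣾⠒⠒⠂
⠿⠒⠂⠒⠂⠿⠒
⠿⠒⠒⠂⠒⠂⠂
⠿⠀⠀⠀⠀⠀⠀

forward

⠿⠀⠀⠀⠀⠀⠀
⠿⠒⠒⠒⣿⠒⠀
⠿⠒⠴⠒⣿⠒⠴
⠿⠿⣿⣾⠒⠴⠒
⠿⠂⠂⠒⠒⠒⠂
⠿⠒⠂⠒⠂⠿⠒
⠿⠒⠒⠂⠒⠂⠂

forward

⠿⠀⠀⠀⠀⠀⠀
⠿⠒⠂⣿⠒⠒⠀
⠿⠒⠒⠒⣿⠒⠀
⠿⠒⠴⣾⣿⠒⠴
⠿⠿⣿⠒⠒⠴⠒
⠿⠂⠂⠒⠒⠒⠂
⠿⠒⠂⠒⠂⠿⠒

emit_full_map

⠒⠂⣿⠒⠒⠀⠀⠀⠀⠀⠀⠀⠀⠀⠀⠀
⠒⠒⠒⣿⠒⠀⠀⠀⠀⠀⠀⠀⠀⠀⠀⠀
⠒⠴⣾⣿⠒⠴⠿⠒⣿⠒⠒⠀⠀⠀⠀⠀
⠿⣿⠒⠒⠴⠒⠴⣿⠴⣿⠒⠒⣿⠒⠒⠒
⠂⠂⠒⠒⠒⠂⠒⠒⣿⠂⠂⣿⠒⠿⠒⠒
⠒⠂⠒⠂⠿⠒⠂⠴⠂⠂⣿⣿⠂⠂⠒⠴
⠒⠒⠂⠒⠂⠂⠿⠒⠿⣿⠴⠒⣿⠂⠒⠒
⠀⠀⠀⠀⠀⠀⠂⠴⠒⠂⠿⠒⠒⠿⠴⠒

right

⠀⠀⠀⠀⠀⠀⠀
⠒⠂⣿⠒⠒⠒⠀
⠒⠒⠒⣿⠒⣿⠀
⠒⠴⠒⣾⠒⠴⠿
⠿⣿⠒⠒⠴⠒⠴
⠂⠂⠒⠒⠒⠂⠒
⠒⠂⠒⠂⠿⠒⠂

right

⠀⠀⠀⠀⠀⠀⠀
⠂⣿⠒⠒⠒⠂⠀
⠒⠒⣿⠒⣿⠂⠀
⠴⠒⣿⣾⠴⠿⠒
⣿⠒⠒⠴⠒⠴⣿
⠂⠒⠒⠒⠂⠒⠒
⠂⠒⠂⠿⠒⠂⠴

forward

⠀⠀⠀⠀⠀⠀⠀
⠀⠒⠒⣿⠂⠂⠀
⠂⣿⠒⠒⠒⠂⠀
⠒⠒⣿⣾⣿⠂⠀
⠴⠒⣿⠒⠴⠿⠒
⣿⠒⠒⠴⠒⠴⣿
⠂⠒⠒⠒⠂⠒⠒

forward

⠀⠀⠀⠀⠀⠀⠀
⠀⠂⠴⠒⣿⠒⠀
⠀⠒⠒⣿⠂⠂⠀
⠂⣿⠒⣾⠒⠂⠀
⠒⠒⣿⠒⣿⠂⠀
⠴⠒⣿⠒⠴⠿⠒
⣿⠒⠒⠴⠒⠴⣿

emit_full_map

⠀⠀⠂⠴⠒⣿⠒⠀⠀⠀⠀⠀⠀⠀⠀⠀
⠀⠀⠒⠒⣿⠂⠂⠀⠀⠀⠀⠀⠀⠀⠀⠀
⠒⠂⣿⠒⣾⠒⠂⠀⠀⠀⠀⠀⠀⠀⠀⠀
⠒⠒⠒⣿⠒⣿⠂⠀⠀⠀⠀⠀⠀⠀⠀⠀
⠒⠴⠒⣿⠒⠴⠿⠒⣿⠒⠒⠀⠀⠀⠀⠀
⠿⣿⠒⠒⠴⠒⠴⣿⠴⣿⠒⠒⣿⠒⠒⠒
⠂⠂⠒⠒⠒⠂⠒⠒⣿⠂⠂⣿⠒⠿⠒⠒
⠒⠂⠒⠂⠿⠒⠂⠴⠂⠂⣿⣿⠂⠂⠒⠴
⠒⠒⠂⠒⠂⠂⠿⠒⠿⣿⠴⠒⣿⠂⠒⠒
⠀⠀⠀⠀⠀⠀⠂⠴⠒⠂⠿⠒⠒⠿⠴⠒

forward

⠀⠀⠀⠀⠀⠀⠀
⠀⣿⠒⣿⠴⠒⠀
⠀⠂⠴⠒⣿⠒⠀
⠀⠒⠒⣾⠂⠂⠀
⠂⣿⠒⠒⠒⠂⠀
⠒⠒⣿⠒⣿⠂⠀
⠴⠒⣿⠒⠴⠿⠒

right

⠀⠀⠀⠀⠀⠀⠀
⣿⠒⣿⠴⠒⠂⠀
⠂⠴⠒⣿⠒⠂⠀
⠒⠒⣿⣾⠂⠒⠀
⣿⠒⠒⠒⠂⠒⠀
⠒⣿⠒⣿⠂⠿⠀
⠒⣿⠒⠴⠿⠒⣿

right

⠀⠀⠀⠀⠀⠀⠀
⠒⣿⠴⠒⠂⠒⠀
⠴⠒⣿⠒⠂⣿⠀
⠒⣿⠂⣾⠒⠒⠀
⠒⠒⠒⠂⠒⠒⠀
⣿⠒⣿⠂⠿⠒⠀
⣿⠒⠴⠿⠒⣿⠒

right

⠀⠀⠀⠀⠀⠀⠀
⣿⠴⠒⠂⠒⠒⠀
⠒⣿⠒⠂⣿⠴⠀
⣿⠂⠂⣾⠒⠴⠀
⠒⠒⠂⠒⠒⠒⠀
⠒⣿⠂⠿⠒⠂⠀
⠒⠴⠿⠒⣿⠒⠒

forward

⠿⠿⠿⠿⠿⠿⠿
⠀⠂⠴⠒⠿⠒⠀
⣿⠴⠒⠂⠒⠒⠀
⠒⣿⠒⣾⣿⠴⠀
⣿⠂⠂⠒⠒⠴⠀
⠒⠒⠂⠒⠒⠒⠀
⠒⣿⠂⠿⠒⠂⠀

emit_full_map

⠀⠀⠀⠀⠀⠂⠴⠒⠿⠒⠀⠀⠀⠀⠀⠀
⠀⠀⣿⠒⣿⠴⠒⠂⠒⠒⠀⠀⠀⠀⠀⠀
⠀⠀⠂⠴⠒⣿⠒⣾⣿⠴⠀⠀⠀⠀⠀⠀
⠀⠀⠒⠒⣿⠂⠂⠒⠒⠴⠀⠀⠀⠀⠀⠀
⠒⠂⣿⠒⠒⠒⠂⠒⠒⠒⠀⠀⠀⠀⠀⠀
⠒⠒⠒⣿⠒⣿⠂⠿⠒⠂⠀⠀⠀⠀⠀⠀
⠒⠴⠒⣿⠒⠴⠿⠒⣿⠒⠒⠀⠀⠀⠀⠀
⠿⣿⠒⠒⠴⠒⠴⣿⠴⣿⠒⠒⣿⠒⠒⠒
⠂⠂⠒⠒⠒⠂⠒⠒⣿⠂⠂⣿⠒⠿⠒⠒
⠒⠂⠒⠂⠿⠒⠂⠴⠂⠂⣿⣿⠂⠂⠒⠴
⠒⠒⠂⠒⠂⠂⠿⠒⠿⣿⠴⠒⣿⠂⠒⠒
⠀⠀⠀⠀⠀⠀⠂⠴⠒⠂⠿⠒⠒⠿⠴⠒

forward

⠿⠿⠿⠿⠿⠿⠿
⠿⠿⠿⠿⠿⠿⠿
⠀⠂⠴⠒⠿⠒⠀
⣿⠴⠒⣾⠒⠒⠀
⠒⣿⠒⠂⣿⠴⠀
⣿⠂⠂⠒⠒⠴⠀
⠒⠒⠂⠒⠒⠒⠀

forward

⠿⠿⠿⠿⠿⠿⠿
⠿⠿⠿⠿⠿⠿⠿
⠿⠿⠿⠿⠿⠿⠿
⠀⠂⠴⣾⠿⠒⠀
⣿⠴⠒⠂⠒⠒⠀
⠒⣿⠒⠂⣿⠴⠀
⣿⠂⠂⠒⠒⠴⠀

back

⠿⠿⠿⠿⠿⠿⠿
⠿⠿⠿⠿⠿⠿⠿
⠀⠂⠴⠒⠿⠒⠀
⣿⠴⠒⣾⠒⠒⠀
⠒⣿⠒⠂⣿⠴⠀
⣿⠂⠂⠒⠒⠴⠀
⠒⠒⠂⠒⠒⠒⠀

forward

⠿⠿⠿⠿⠿⠿⠿
⠿⠿⠿⠿⠿⠿⠿
⠿⠿⠿⠿⠿⠿⠿
⠀⠂⠴⣾⠿⠒⠀
⣿⠴⠒⠂⠒⠒⠀
⠒⣿⠒⠂⣿⠴⠀
⣿⠂⠂⠒⠒⠴⠀
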